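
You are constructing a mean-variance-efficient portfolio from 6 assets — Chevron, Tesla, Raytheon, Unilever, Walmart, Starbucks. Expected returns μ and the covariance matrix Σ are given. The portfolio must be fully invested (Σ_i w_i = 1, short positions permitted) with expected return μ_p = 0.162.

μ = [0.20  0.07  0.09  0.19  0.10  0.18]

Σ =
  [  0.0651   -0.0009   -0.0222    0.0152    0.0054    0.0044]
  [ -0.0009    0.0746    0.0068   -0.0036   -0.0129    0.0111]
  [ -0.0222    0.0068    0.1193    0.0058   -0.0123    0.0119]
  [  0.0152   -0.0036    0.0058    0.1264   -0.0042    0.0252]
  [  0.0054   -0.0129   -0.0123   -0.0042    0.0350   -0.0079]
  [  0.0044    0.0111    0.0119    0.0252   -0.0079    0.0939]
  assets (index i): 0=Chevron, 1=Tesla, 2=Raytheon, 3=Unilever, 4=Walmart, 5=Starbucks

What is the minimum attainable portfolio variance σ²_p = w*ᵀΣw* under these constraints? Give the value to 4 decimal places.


0.0185

p=Σ⁻¹μ = [2.9331  1.3308  1.4245  0.9497  3.8507  1.5107]
q=Σ⁻¹𝟙 = [14.8851  18.4322  13.1717  5.7964  40.1826  7.9291]
a=μᵀp=1.645430  b=𝟙ᵀp=11.999531  c=𝟙ᵀq=100.397015  D=ac−b²=21.207509
λ₁=(c·0.162−b)/D = (100.397015·0.162−11.999531)/21.207509 = 0.201098
λ₂=(a−b·0.162)/D = (1.645430−11.999531·0.162)/21.207509 = -0.014075
w* = 0.201098·p + -0.014075·q:
  w_0 = 0.201098·2.9331 + -0.014075·14.8851 = 0.3803  (Chevron)
  w_1 = 0.201098·1.3308 + -0.014075·18.4322 = 0.0082  (Tesla)
  w_2 = 0.201098·1.4245 + -0.014075·13.1717 = 0.1011  (Raytheon)
  w_3 = 0.201098·0.9497 + -0.014075·5.7964 = 0.1094  (Unilever)
  w_4 = 0.201098·3.8507 + -0.014075·40.1826 = 0.2088  (Walmart)
  w_5 = 0.201098·1.5107 + -0.014075·7.9291 = 0.1922  (Starbucks)
Σw_i=1.0000  μᵀw=0.1620
σ²=wᵀΣw=λ₁·μ_p+λ₂ = 0.201098·0.162 + -0.014075 = 0.018503 ≈ 0.0185


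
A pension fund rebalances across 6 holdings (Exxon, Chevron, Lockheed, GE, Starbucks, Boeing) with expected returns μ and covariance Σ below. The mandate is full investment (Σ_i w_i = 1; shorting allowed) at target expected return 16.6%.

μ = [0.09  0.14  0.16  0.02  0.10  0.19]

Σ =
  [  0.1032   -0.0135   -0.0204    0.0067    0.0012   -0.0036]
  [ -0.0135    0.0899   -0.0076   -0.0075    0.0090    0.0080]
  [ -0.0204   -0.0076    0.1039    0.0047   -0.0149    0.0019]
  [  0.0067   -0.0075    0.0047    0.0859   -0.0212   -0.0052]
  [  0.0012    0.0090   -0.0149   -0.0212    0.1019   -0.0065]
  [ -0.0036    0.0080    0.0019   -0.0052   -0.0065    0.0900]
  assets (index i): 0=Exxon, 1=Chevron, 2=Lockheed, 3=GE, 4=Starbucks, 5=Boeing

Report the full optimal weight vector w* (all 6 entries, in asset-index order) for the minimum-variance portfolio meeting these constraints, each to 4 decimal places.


0.1602  0.2127  0.2994  -0.1223  0.1017  0.3483

x=Σ⁻¹μ = [1.5246  1.6881  2.0947  0.6161  1.3836  2.1133]
y=Σ⁻¹𝟙 = [13.5160  13.1102  14.4122  15.2685  14.5532  12.1154]
a=μᵀx=1.260916  b=𝟙ᵀx=9.420432  c=𝟙ᵀy=82.975437  D=ac−b²=15.880532
λ₁=(c·0.166−b)/D = (82.975437·0.166−9.420432)/15.880532 = 0.274140
λ₂=(a−b·0.166)/D = (1.260916−9.420432·0.166)/15.880532 = -0.019072
w* = 0.274140·x + -0.019072·y:
  w_0 = 0.274140·1.5246 + -0.019072·13.5160 = 0.1602  (Exxon)
  w_1 = 0.274140·1.6881 + -0.019072·13.1102 = 0.2127  (Chevron)
  w_2 = 0.274140·2.0947 + -0.019072·14.4122 = 0.2994  (Lockheed)
  w_3 = 0.274140·0.6161 + -0.019072·15.2685 = -0.1223  (GE)
  w_4 = 0.274140·1.3836 + -0.019072·14.5532 = 0.1017  (Starbucks)
  w_5 = 0.274140·2.1133 + -0.019072·12.1154 = 0.3483  (Boeing)
Σw_i=1.0000  μᵀw=0.1660
σ²=wᵀΣw=λ₁·μ_p+λ₂ = 0.274140·0.166 + -0.019072 = 0.026435 ≈ 0.0264


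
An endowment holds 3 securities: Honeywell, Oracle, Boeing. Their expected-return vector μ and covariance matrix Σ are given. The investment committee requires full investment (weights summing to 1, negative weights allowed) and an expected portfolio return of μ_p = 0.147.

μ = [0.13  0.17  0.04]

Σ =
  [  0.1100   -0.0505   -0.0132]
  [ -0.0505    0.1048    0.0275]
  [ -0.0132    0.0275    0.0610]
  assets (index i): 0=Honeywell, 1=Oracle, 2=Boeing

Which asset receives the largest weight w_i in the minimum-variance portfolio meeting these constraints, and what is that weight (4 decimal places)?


Oracle (0.5056)

u=Σ⁻¹μ = [2.4738  2.8373  -0.0881]
v=Σ⁻¹𝟙 = [17.2901  14.2793  13.6975]
a=μᵀu=0.800419  b=𝟙ᵀu=5.223090  c=𝟙ᵀv=45.266900  D=ac−b²=8.951826
λ₁=(c·0.147−b)/D = (45.266900·0.147−5.223090)/8.951826 = 0.159872
λ₂=(a−b·0.147)/D = (0.800419−5.223090·0.147)/8.951826 = 0.003645
w* = 0.159872·u + 0.003645·v:
  w_0 = 0.159872·2.4738 + 0.003645·17.2901 = 0.4585  (Honeywell)
  w_1 = 0.159872·2.8373 + 0.003645·14.2793 = 0.5056  (Oracle)
  w_2 = 0.159872·-0.0881 + 0.003645·13.6975 = 0.0358  (Boeing)
Σw_i=1.0000  μᵀw=0.1470
σ²=wᵀΣw=λ₁·μ_p+λ₂ = 0.159872·0.147 + 0.003645 = 0.027146 ≈ 0.0271


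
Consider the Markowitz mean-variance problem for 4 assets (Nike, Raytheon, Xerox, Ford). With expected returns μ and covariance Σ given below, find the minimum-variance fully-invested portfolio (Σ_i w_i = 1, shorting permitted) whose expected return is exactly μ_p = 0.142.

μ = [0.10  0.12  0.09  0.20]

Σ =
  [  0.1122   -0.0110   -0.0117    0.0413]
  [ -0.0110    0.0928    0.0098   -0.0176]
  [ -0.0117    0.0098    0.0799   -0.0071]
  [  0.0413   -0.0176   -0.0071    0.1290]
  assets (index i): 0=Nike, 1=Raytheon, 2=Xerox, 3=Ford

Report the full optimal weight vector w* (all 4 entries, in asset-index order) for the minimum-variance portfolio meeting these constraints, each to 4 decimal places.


g=Σ⁻¹μ = [0.5583  1.5487  1.1646  1.6470]
h=Σ⁻¹𝟙 = [8.7470  11.8211  12.9935  7.2795]
a=μᵀg=0.675886  b=𝟙ᵀg=4.918544  c=𝟙ᵀh=40.841065  D=ac−b²=3.411840
λ₁=(c·0.142−b)/D = (40.841065·0.142−4.918544)/3.411840 = 0.258186
λ₂=(a−b·0.142)/D = (0.675886−4.918544·0.142)/3.411840 = -0.006608
w* = 0.258186·g + -0.006608·h:
  w_0 = 0.258186·0.5583 + -0.006608·8.7470 = 0.0863  (Nike)
  w_1 = 0.258186·1.5487 + -0.006608·11.8211 = 0.3217  (Raytheon)
  w_2 = 0.258186·1.1646 + -0.006608·12.9935 = 0.2148  (Xerox)
  w_3 = 0.258186·1.6470 + -0.006608·7.2795 = 0.3771  (Ford)
Σw_i=1.0000  μᵀw=0.1420
σ²=wᵀΣw=λ₁·μ_p+λ₂ = 0.258186·0.142 + -0.006608 = 0.030054 ≈ 0.0301

0.0863  0.3217  0.2148  0.3771


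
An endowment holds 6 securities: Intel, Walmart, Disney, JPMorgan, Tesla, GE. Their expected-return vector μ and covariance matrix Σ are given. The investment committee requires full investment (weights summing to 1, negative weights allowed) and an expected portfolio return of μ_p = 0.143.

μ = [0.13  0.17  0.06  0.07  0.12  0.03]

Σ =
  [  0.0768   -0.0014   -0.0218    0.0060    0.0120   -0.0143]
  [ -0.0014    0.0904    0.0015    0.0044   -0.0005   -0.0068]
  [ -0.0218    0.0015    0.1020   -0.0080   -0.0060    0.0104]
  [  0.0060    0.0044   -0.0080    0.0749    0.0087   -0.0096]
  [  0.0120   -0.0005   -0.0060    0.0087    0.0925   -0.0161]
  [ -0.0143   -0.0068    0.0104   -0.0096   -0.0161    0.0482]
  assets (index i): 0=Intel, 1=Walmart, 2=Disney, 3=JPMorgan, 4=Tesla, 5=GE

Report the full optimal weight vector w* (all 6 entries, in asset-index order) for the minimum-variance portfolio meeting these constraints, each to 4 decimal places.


g=Σ⁻¹μ = [2.0827  2.0094  0.9520  0.8422  1.3581  1.9398]
h=Σ⁻¹𝟙 = [19.6853  13.0054  12.4028  15.0279  13.5057  33.2501]
a=μᵀg=0.949603  b=𝟙ᵀg=9.184315  c=𝟙ᵀh=106.877248  D=ac−b²=17.139351
λ₁=(c·0.143−b)/D = (106.877248·0.143−9.184315)/17.139351 = 0.355855
λ₂=(a−b·0.143)/D = (0.949603−9.184315·0.143)/17.139351 = -0.021223
w* = 0.355855·g + -0.021223·h:
  w_0 = 0.355855·2.0827 + -0.021223·19.6853 = 0.3234  (Intel)
  w_1 = 0.355855·2.0094 + -0.021223·13.0054 = 0.4390  (Walmart)
  w_2 = 0.355855·0.9520 + -0.021223·12.4028 = 0.0755  (Disney)
  w_3 = 0.355855·0.8422 + -0.021223·15.0279 = -0.0192  (JPMorgan)
  w_4 = 0.355855·1.3581 + -0.021223·13.5057 = 0.1967  (Tesla)
  w_5 = 0.355855·1.9398 + -0.021223·33.2501 = -0.0154  (GE)
Σw_i=1.0000  μᵀw=0.1430
σ²=wᵀΣw=λ₁·μ_p+λ₂ = 0.355855·0.143 + -0.021223 = 0.029664 ≈ 0.0297

0.3234  0.4390  0.0755  -0.0192  0.1967  -0.0154


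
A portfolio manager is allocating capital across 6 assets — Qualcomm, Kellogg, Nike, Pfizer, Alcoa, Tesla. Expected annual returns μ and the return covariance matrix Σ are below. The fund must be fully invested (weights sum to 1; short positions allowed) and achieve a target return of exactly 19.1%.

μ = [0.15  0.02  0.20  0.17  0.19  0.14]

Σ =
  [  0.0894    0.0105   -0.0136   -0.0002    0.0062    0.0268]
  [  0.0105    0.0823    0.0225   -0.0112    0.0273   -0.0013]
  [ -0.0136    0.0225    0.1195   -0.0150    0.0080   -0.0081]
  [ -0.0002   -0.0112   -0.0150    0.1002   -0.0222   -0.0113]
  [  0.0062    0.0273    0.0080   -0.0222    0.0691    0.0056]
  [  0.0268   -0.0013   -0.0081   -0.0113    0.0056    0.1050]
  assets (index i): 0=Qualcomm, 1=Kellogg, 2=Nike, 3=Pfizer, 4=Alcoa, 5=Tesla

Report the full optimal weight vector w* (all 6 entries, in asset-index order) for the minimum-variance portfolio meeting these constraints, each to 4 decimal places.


g=Σ⁻¹μ = [1.5855  -1.4178  2.3106  2.8458  3.7173  1.1973]
h=Σ⁻¹𝟙 = [8.2440  5.8655  9.9027  16.4569  14.8068  9.2375]
a=μᵀg=2.029277  b=𝟙ᵀg=10.238655  c=𝟙ᵀh=64.513325  D=ac−b²=26.085382
λ₁=(c·0.191−b)/D = (64.513325·0.191−10.238655)/26.085382 = 0.079868
λ₂=(a−b·0.191)/D = (2.029277−10.238655·0.191)/26.085382 = 0.002825
w* = 0.079868·g + 0.002825·h:
  w_0 = 0.079868·1.5855 + 0.002825·8.2440 = 0.1499  (Qualcomm)
  w_1 = 0.079868·-1.4178 + 0.002825·5.8655 = -0.0967  (Kellogg)
  w_2 = 0.079868·2.3106 + 0.002825·9.9027 = 0.2125  (Nike)
  w_3 = 0.079868·2.8458 + 0.002825·16.4569 = 0.2738  (Pfizer)
  w_4 = 0.079868·3.7173 + 0.002825·14.8068 = 0.3387  (Alcoa)
  w_5 = 0.079868·1.1973 + 0.002825·9.2375 = 0.1217  (Tesla)
Σw_i=1.0000  μᵀw=0.1910
σ²=wᵀΣw=λ₁·μ_p+λ₂ = 0.079868·0.191 + 0.002825 = 0.018080 ≈ 0.0181

0.1499  -0.0967  0.2125  0.2738  0.3387  0.1217


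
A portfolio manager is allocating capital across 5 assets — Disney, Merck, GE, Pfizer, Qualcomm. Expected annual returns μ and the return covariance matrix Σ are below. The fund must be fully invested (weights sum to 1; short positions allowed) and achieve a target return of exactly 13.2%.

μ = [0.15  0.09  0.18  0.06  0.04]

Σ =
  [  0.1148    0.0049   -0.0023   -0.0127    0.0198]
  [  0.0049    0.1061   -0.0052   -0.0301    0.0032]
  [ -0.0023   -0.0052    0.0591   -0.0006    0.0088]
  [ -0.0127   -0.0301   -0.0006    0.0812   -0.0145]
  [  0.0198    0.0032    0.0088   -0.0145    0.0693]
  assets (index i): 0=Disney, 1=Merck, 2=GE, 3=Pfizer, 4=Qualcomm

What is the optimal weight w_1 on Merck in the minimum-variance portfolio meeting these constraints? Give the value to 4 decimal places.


0.1816

g=Σ⁻¹μ = [1.4802  1.3641  3.2395  1.4989  -0.0065]
h=Σ⁻¹𝟙 = [8.4403  15.6951  16.8031  22.0366  13.7709]
a=μᵀg=1.017583  b=𝟙ᵀg=7.576202  c=𝟙ᵀh=76.746071  D=ac−b²=20.696665
λ₁=(c·0.132−b)/D = (76.746071·0.132−7.576202)/20.696665 = 0.123415
λ₂=(a−b·0.132)/D = (1.017583−7.576202·0.132)/20.696665 = 0.000847
w* = 0.123415·g + 0.000847·h:
  w_0 = 0.123415·1.4802 + 0.000847·8.4403 = 0.1898  (Disney)
  w_1 = 0.123415·1.3641 + 0.000847·15.6951 = 0.1816  (Merck)
  w_2 = 0.123415·3.2395 + 0.000847·16.8031 = 0.4140  (GE)
  w_3 = 0.123415·1.4989 + 0.000847·22.0366 = 0.2036  (Pfizer)
  w_4 = 0.123415·-0.0065 + 0.000847·13.7709 = 0.0109  (Qualcomm)
Σw_i=1.0000  μᵀw=0.1320
σ²=wᵀΣw=λ₁·μ_p+λ₂ = 0.123415·0.132 + 0.000847 = 0.017138 ≈ 0.0171


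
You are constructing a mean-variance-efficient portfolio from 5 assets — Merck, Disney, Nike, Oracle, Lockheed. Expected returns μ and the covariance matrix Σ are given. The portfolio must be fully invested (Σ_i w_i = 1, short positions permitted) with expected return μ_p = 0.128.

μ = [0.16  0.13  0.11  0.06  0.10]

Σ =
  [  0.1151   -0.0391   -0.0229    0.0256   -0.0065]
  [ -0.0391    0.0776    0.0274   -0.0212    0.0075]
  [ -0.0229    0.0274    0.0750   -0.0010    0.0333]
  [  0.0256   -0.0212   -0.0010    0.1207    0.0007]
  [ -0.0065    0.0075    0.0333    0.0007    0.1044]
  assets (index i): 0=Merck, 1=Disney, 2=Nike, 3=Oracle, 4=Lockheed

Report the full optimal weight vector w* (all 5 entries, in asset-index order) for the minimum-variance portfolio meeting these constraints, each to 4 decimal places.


0.3207  0.3601  0.1405  0.0862  0.0926

g=Σ⁻¹μ = [2.4051  2.6023  0.9889  0.4488  0.6022]
h=Σ⁻¹𝟙 = [15.4037  19.4505  8.1671  8.4644  6.4785]
a=μᵀg=0.919036  b=𝟙ᵀg=7.047251  c=𝟙ᵀh=57.964178  D=ac−b²=3.607405
λ₁=(c·0.128−b)/D = (57.964178·0.128−7.047251)/3.607405 = 0.103166
λ₂=(a−b·0.128)/D = (0.919036−7.047251·0.128)/3.607405 = 0.004709
w* = 0.103166·g + 0.004709·h:
  w_0 = 0.103166·2.4051 + 0.004709·15.4037 = 0.3207  (Merck)
  w_1 = 0.103166·2.6023 + 0.004709·19.4505 = 0.3601  (Disney)
  w_2 = 0.103166·0.9889 + 0.004709·8.1671 = 0.1405  (Nike)
  w_3 = 0.103166·0.4488 + 0.004709·8.4644 = 0.0862  (Oracle)
  w_4 = 0.103166·0.6022 + 0.004709·6.4785 = 0.0926  (Lockheed)
Σw_i=1.0000  μᵀw=0.1280
σ²=wᵀΣw=λ₁·μ_p+λ₂ = 0.103166·0.128 + 0.004709 = 0.017914 ≈ 0.0179


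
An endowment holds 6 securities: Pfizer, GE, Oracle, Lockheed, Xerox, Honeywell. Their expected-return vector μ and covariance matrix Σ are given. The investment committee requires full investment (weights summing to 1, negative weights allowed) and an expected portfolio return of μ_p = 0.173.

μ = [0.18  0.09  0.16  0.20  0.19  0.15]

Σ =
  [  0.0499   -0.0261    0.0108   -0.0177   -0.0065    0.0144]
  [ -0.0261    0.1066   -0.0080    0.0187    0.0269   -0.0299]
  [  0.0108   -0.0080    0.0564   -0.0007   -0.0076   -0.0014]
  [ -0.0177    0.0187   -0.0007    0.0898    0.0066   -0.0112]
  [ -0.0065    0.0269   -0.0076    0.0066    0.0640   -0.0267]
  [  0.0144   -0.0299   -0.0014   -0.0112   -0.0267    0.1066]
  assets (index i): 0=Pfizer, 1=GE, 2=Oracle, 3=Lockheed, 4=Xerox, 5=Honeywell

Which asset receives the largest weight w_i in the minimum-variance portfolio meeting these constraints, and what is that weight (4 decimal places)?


g=Σ⁻¹μ = [4.5298  1.3672  2.7912  2.8802  3.9328  2.5030]
h=Σ⁻¹𝟙 = [26.4892  14.3648  17.9553  14.1074  19.8473  16.5209]
a=μᵀg=3.083747  b=𝟙ᵀg=18.004337  c=𝟙ᵀh=109.284865  D=ac−b²=12.850725
λ₁=(c·0.173−b)/D = (109.284865·0.173−18.004337)/12.850725 = 0.070186
λ₂=(a−b·0.173)/D = (3.083747−18.004337·0.173)/12.850725 = -0.002413
w* = 0.070186·g + -0.002413·h:
  w_0 = 0.070186·4.5298 + -0.002413·26.4892 = 0.2540  (Pfizer)
  w_1 = 0.070186·1.3672 + -0.002413·14.3648 = 0.0613  (GE)
  w_2 = 0.070186·2.7912 + -0.002413·17.9553 = 0.1526  (Oracle)
  w_3 = 0.070186·2.8802 + -0.002413·14.1074 = 0.1681  (Lockheed)
  w_4 = 0.070186·3.9328 + -0.002413·19.8473 = 0.2281  (Xerox)
  w_5 = 0.070186·2.5030 + -0.002413·16.5209 = 0.1358  (Honeywell)
Σw_i=1.0000  μᵀw=0.1730
σ²=wᵀΣw=λ₁·μ_p+λ₂ = 0.070186·0.173 + -0.002413 = 0.009730 ≈ 0.0097

Pfizer (0.2540)


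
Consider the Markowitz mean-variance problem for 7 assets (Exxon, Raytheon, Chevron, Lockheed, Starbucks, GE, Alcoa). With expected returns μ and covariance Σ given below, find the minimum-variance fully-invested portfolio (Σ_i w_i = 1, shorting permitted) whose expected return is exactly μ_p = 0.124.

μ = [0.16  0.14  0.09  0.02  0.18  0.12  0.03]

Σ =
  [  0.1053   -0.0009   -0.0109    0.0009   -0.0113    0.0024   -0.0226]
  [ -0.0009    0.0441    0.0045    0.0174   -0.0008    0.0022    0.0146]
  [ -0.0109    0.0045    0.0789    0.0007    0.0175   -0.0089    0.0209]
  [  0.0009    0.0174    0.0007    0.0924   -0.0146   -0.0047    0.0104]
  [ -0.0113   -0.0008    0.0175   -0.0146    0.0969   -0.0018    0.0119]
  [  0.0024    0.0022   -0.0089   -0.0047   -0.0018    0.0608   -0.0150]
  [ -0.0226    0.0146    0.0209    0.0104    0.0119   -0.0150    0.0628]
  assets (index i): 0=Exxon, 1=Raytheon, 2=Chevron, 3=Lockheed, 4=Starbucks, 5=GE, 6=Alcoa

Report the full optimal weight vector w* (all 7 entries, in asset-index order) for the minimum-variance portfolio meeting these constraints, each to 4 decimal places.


0.1717  0.2154  0.0988  0.0457  0.1526  0.2180  0.0978

g=Σ⁻¹μ = [1.8613  2.9536  0.9628  0.0154  1.9334  2.0576  0.2630]
h=Σ⁻¹𝟙 = [14.7752  11.7802  9.6811  9.1758  10.0814  22.0880  17.1260]
a=μᵀg=1.401083  b=𝟙ᵀg=10.047058  c=𝟙ᵀh=94.707656  D=ac−b²=31.749873
λ₁=(c·0.124−b)/D = (94.707656·0.124−10.047058)/31.749873 = 0.053439
λ₂=(a−b·0.124)/D = (1.401083−10.047058·0.124)/31.749873 = 0.004890
w* = 0.053439·g + 0.004890·h:
  w_0 = 0.053439·1.8613 + 0.004890·14.7752 = 0.1717  (Exxon)
  w_1 = 0.053439·2.9536 + 0.004890·11.7802 = 0.2154  (Raytheon)
  w_2 = 0.053439·0.9628 + 0.004890·9.6811 = 0.0988  (Chevron)
  w_3 = 0.053439·0.0154 + 0.004890·9.1758 = 0.0457  (Lockheed)
  w_4 = 0.053439·1.9334 + 0.004890·10.0814 = 0.1526  (Starbucks)
  w_5 = 0.053439·2.0576 + 0.004890·22.0880 = 0.2180  (GE)
  w_6 = 0.053439·0.2630 + 0.004890·17.1260 = 0.0978  (Alcoa)
Σw_i=1.0000  μᵀw=0.1240
σ²=wᵀΣw=λ₁·μ_p+λ₂ = 0.053439·0.124 + 0.004890 = 0.011516 ≈ 0.0115


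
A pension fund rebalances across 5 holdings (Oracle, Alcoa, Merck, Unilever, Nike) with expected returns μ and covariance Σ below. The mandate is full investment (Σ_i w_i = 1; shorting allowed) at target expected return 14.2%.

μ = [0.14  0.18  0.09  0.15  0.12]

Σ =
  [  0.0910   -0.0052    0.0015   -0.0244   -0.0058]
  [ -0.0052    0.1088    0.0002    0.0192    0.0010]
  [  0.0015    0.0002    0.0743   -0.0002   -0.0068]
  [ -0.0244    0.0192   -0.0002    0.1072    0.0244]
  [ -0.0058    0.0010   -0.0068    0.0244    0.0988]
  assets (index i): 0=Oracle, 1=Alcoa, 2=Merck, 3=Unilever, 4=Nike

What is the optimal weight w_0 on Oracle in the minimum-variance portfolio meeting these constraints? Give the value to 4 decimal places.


p=Σ⁻¹μ = [2.0341  1.5009  1.2680  1.3517  1.0722]
q=Σ⁻¹𝟙 = [14.2350  8.1801  14.0554  8.9366  9.6347]
a=μᵀp=1.000484  b=𝟙ᵀp=7.226954  c=𝟙ᵀq=55.041763  D=ac−b²=2.839531
λ₁=(c·0.142−b)/D = (55.041763·0.142−7.226954)/2.839531 = 0.207420
λ₂=(a−b·0.142)/D = (1.000484−7.226954·0.142)/2.839531 = -0.009066
w* = 0.207420·p + -0.009066·q:
  w_0 = 0.207420·2.0341 + -0.009066·14.2350 = 0.2929  (Oracle)
  w_1 = 0.207420·1.5009 + -0.009066·8.1801 = 0.2372  (Alcoa)
  w_2 = 0.207420·1.2680 + -0.009066·14.0554 = 0.1356  (Merck)
  w_3 = 0.207420·1.3517 + -0.009066·8.9366 = 0.1994  (Unilever)
  w_4 = 0.207420·1.0722 + -0.009066·9.6347 = 0.1351  (Nike)
Σw_i=1.0000  μᵀw=0.1420
σ²=wᵀΣw=λ₁·μ_p+λ₂ = 0.207420·0.142 + -0.009066 = 0.020388 ≈ 0.0204

0.2929


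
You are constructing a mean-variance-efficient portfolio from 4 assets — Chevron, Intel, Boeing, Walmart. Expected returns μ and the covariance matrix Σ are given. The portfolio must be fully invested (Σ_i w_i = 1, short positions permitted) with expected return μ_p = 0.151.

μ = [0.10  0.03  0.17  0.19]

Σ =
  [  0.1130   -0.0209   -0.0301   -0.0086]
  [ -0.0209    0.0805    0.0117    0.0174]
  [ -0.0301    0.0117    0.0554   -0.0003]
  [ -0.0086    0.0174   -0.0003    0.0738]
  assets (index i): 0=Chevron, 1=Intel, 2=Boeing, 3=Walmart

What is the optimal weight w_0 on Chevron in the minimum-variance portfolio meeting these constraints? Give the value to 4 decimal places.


u=Σ⁻¹μ = [2.2076  -0.3187  4.3512  2.9246]
v=Σ⁻¹𝟙 = [18.7769  10.6234  26.0811  13.3396]
a=μᵀu=1.506580  b=𝟙ᵀu=9.164694  c=𝟙ᵀv=68.820916  D=ac−b²=19.692572
λ₁=(c·0.151−b)/D = (68.820916·0.151−9.164694)/19.692572 = 0.062321
λ₂=(a−b·0.151)/D = (1.506580−9.164694·0.151)/19.692572 = 0.006231
w* = 0.062321·u + 0.006231·v:
  w_0 = 0.062321·2.2076 + 0.006231·18.7769 = 0.2546  (Chevron)
  w_1 = 0.062321·-0.3187 + 0.006231·10.6234 = 0.0463  (Intel)
  w_2 = 0.062321·4.3512 + 0.006231·26.0811 = 0.4337  (Boeing)
  w_3 = 0.062321·2.9246 + 0.006231·13.3396 = 0.2654  (Walmart)
Σw_i=1.0000  μᵀw=0.1510
σ²=wᵀΣw=λ₁·μ_p+λ₂ = 0.062321·0.151 + 0.006231 = 0.015642 ≈ 0.0156

0.2546


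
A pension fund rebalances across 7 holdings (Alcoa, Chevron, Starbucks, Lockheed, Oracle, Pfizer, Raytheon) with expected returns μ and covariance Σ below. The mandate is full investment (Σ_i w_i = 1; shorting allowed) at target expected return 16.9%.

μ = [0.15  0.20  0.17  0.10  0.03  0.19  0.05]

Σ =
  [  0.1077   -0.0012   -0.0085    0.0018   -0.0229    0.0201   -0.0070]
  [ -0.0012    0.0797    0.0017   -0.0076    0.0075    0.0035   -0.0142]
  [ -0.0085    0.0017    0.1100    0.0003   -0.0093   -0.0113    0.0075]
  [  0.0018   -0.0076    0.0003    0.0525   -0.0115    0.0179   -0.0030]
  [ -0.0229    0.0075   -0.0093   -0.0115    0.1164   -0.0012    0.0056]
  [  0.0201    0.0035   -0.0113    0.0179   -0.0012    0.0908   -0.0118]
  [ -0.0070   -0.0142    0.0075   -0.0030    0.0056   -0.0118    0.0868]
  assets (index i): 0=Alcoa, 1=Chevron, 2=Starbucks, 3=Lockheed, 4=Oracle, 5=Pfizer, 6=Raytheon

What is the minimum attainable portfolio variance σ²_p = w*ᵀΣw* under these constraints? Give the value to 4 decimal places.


g=Σ⁻¹μ = [1.4338  2.7602  1.7513  1.8829  0.6454  1.6858  1.2445]
h=Σ⁻¹𝟙 = [12.2621  15.8486  10.4417  22.1272  12.3464  6.7490  15.0858]
a=μᵀg=1.654994  b=𝟙ᵀg=11.403821  c=𝟙ᵀh=94.860802  D=ac−b²=26.946933
λ₁=(c·0.169−b)/D = (94.860802·0.169−11.403821)/26.946933 = 0.171732
λ₂=(a−b·0.169)/D = (1.654994−11.403821·0.169)/26.946933 = -0.010103
w* = 0.171732·g + -0.010103·h:
  w_0 = 0.171732·1.4338 + -0.010103·12.2621 = 0.1223  (Alcoa)
  w_1 = 0.171732·2.7602 + -0.010103·15.8486 = 0.3139  (Chevron)
  w_2 = 0.171732·1.7513 + -0.010103·10.4417 = 0.1953  (Starbucks)
  w_3 = 0.171732·1.8829 + -0.010103·22.1272 = 0.0998  (Lockheed)
  w_4 = 0.171732·0.6454 + -0.010103·12.3464 = -0.0139  (Oracle)
  w_5 = 0.171732·1.6858 + -0.010103·6.7490 = 0.2213  (Pfizer)
  w_6 = 0.171732·1.2445 + -0.010103·15.0858 = 0.0613  (Raytheon)
Σw_i=1.0000  μᵀw=0.1690
σ²=wᵀΣw=λ₁·μ_p+λ₂ = 0.171732·0.169 + -0.010103 = 0.018919 ≈ 0.0189

0.0189


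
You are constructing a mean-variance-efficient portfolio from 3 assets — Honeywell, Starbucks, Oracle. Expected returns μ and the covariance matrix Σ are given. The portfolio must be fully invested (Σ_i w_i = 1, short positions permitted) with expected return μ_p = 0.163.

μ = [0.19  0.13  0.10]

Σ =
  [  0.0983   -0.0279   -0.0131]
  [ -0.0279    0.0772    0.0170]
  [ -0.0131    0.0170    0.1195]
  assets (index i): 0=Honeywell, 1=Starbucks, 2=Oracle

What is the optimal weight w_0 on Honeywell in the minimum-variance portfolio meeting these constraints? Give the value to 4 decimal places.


p=Σ⁻¹μ = [2.7480  2.5049  0.7817]
q=Σ⁻¹𝟙 = [16.0396  17.0544  7.7004]
a=μᵀp=0.925930  b=𝟙ᵀp=6.034630  c=𝟙ᵀq=40.794348  D=ac−b²=1.355954
λ₁=(c·0.163−b)/D = (40.794348·0.163−6.034630)/1.355954 = 0.453444
λ₂=(a−b·0.163)/D = (0.925930−6.034630·0.163)/1.355954 = -0.042564
w* = 0.453444·p + -0.042564·q:
  w_0 = 0.453444·2.7480 + -0.042564·16.0396 = 0.5634  (Honeywell)
  w_1 = 0.453444·2.5049 + -0.042564·17.0544 = 0.4099  (Starbucks)
  w_2 = 0.453444·0.7817 + -0.042564·7.7004 = 0.0267  (Oracle)
Σw_i=1.0000  μᵀw=0.1630
σ²=wᵀΣw=λ₁·μ_p+λ₂ = 0.453444·0.163 + -0.042564 = 0.031347 ≈ 0.0313

0.5634


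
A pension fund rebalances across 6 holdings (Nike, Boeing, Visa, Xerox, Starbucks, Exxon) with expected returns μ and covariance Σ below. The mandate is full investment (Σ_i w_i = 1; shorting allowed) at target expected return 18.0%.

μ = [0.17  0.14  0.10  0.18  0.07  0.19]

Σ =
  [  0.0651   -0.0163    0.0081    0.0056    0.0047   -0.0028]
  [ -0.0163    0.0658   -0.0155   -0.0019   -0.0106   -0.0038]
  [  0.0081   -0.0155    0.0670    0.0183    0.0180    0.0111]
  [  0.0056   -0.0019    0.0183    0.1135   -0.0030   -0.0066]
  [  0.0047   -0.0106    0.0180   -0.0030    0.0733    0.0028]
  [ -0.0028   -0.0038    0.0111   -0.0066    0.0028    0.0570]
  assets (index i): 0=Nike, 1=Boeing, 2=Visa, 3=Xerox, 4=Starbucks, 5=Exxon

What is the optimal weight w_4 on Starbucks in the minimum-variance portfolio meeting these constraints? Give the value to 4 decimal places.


-0.0313

x=Σ⁻¹μ = [3.3716  3.5243  0.5513  1.6360  1.0362  3.7651]
y=Σ⁻¹𝟙 = [19.7674  25.8225  9.5975  8.1584  13.3738  18.6551]
a=μᵀx=2.204088  b=𝟙ᵀx=13.884506  c=𝟙ᵀy=95.374717  D=ac−b²=17.434800
λ₁=(c·0.180−b)/D = (95.374717·0.180−13.884506)/17.434800 = 0.188298
λ₂=(a−b·0.180)/D = (2.204088−13.884506·0.180)/17.434800 = -0.016927
w* = 0.188298·x + -0.016927·y:
  w_0 = 0.188298·3.3716 + -0.016927·19.7674 = 0.3003  (Nike)
  w_1 = 0.188298·3.5243 + -0.016927·25.8225 = 0.2265  (Boeing)
  w_2 = 0.188298·0.5513 + -0.016927·9.5975 = -0.0587  (Visa)
  w_3 = 0.188298·1.6360 + -0.016927·8.1584 = 0.1700  (Xerox)
  w_4 = 0.188298·1.0362 + -0.016927·13.3738 = -0.0313  (Starbucks)
  w_5 = 0.188298·3.7651 + -0.016927·18.6551 = 0.3932  (Exxon)
Σw_i=1.0000  μᵀw=0.1800
σ²=wᵀΣw=λ₁·μ_p+λ₂ = 0.188298·0.180 + -0.016927 = 0.016966 ≈ 0.0170


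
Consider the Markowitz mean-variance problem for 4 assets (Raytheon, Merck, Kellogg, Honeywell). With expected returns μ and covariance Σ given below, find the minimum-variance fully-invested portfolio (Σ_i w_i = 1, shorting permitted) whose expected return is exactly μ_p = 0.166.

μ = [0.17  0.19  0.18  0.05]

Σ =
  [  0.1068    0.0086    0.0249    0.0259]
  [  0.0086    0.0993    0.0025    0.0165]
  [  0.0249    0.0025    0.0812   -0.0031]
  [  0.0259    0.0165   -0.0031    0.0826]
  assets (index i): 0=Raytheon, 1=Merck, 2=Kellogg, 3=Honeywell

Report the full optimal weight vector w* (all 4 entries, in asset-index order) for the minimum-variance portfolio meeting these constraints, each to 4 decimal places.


g=Σ⁻¹μ = [1.0171  1.7786  1.8501  0.0006]
h=Σ⁻¹𝟙 = [3.7196  7.8354  11.3075  9.7994]
a=μᵀg=0.843891  b=𝟙ᵀg=4.646379  c=𝟙ᵀh=32.661923  D=ac−b²=5.974274
λ₁=(c·0.166−b)/D = (32.661923·0.166−4.646379)/5.974274 = 0.129807
λ₂=(a−b·0.166)/D = (0.843891−4.646379·0.166)/5.974274 = 0.012151
w* = 0.129807·g + 0.012151·h:
  w_0 = 0.129807·1.0171 + 0.012151·3.7196 = 0.1772  (Raytheon)
  w_1 = 0.129807·1.7786 + 0.012151·7.8354 = 0.3261  (Merck)
  w_2 = 0.129807·1.8501 + 0.012151·11.3075 = 0.3776  (Kellogg)
  w_3 = 0.129807·0.0006 + 0.012151·9.7994 = 0.1191  (Honeywell)
Σw_i=1.0000  μᵀw=0.1660
σ²=wᵀΣw=λ₁·μ_p+λ₂ = 0.129807·0.166 + 0.012151 = 0.033699 ≈ 0.0337

0.1772  0.3261  0.3776  0.1191


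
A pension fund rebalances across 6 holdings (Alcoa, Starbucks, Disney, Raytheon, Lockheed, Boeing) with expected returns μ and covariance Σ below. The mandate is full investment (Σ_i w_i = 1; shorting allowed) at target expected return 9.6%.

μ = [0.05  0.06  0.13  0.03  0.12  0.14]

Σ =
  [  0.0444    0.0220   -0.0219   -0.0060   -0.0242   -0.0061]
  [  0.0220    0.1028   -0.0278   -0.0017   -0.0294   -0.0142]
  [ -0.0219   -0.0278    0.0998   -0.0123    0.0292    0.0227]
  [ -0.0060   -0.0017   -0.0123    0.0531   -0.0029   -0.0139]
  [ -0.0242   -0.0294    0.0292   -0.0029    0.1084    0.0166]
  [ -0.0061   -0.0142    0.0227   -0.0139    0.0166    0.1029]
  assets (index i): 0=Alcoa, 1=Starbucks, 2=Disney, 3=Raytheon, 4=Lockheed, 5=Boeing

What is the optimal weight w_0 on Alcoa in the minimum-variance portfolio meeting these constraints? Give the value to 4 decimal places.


p=Σ⁻¹μ = [2.5709  1.0876  1.6824  1.6951  1.3690  1.3000]
q=Σ⁻¹𝟙 = [39.9807  12.9302  19.1774  32.0568  15.5949  11.4566]
a=μᵀp=0.809642  b=𝟙ᵀp=9.704916  c=𝟙ᵀq=131.196566  D=ac−b²=12.036830
λ₁=(c·0.096−b)/D = (131.196566·0.096−9.704916)/12.036830 = 0.240093
λ₂=(a−b·0.096)/D = (0.809642−9.704916·0.096)/12.036830 = -0.010138
w* = 0.240093·p + -0.010138·q:
  w_0 = 0.240093·2.5709 + -0.010138·39.9807 = 0.2119  (Alcoa)
  w_1 = 0.240093·1.0876 + -0.010138·12.9302 = 0.1300  (Starbucks)
  w_2 = 0.240093·1.6824 + -0.010138·19.1774 = 0.2095  (Disney)
  w_3 = 0.240093·1.6951 + -0.010138·32.0568 = 0.0820  (Raytheon)
  w_4 = 0.240093·1.3690 + -0.010138·15.5949 = 0.1706  (Lockheed)
  w_5 = 0.240093·1.3000 + -0.010138·11.4566 = 0.1960  (Boeing)
Σw_i=1.0000  μᵀw=0.0960
σ²=wᵀΣw=λ₁·μ_p+λ₂ = 0.240093·0.096 + -0.010138 = 0.012911 ≈ 0.0129

0.2119


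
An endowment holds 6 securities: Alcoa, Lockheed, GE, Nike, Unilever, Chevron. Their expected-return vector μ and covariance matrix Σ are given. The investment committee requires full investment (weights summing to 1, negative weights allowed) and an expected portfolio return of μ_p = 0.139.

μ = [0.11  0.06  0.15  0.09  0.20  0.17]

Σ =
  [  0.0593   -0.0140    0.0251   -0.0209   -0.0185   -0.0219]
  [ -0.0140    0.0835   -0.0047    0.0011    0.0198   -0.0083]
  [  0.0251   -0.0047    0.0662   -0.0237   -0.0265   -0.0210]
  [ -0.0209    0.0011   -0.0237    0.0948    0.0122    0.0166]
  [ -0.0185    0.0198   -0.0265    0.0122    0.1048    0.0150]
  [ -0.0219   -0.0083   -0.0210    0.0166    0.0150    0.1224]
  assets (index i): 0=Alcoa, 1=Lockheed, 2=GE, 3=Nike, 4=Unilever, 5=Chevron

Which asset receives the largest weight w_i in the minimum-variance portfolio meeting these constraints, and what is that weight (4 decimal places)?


GE (0.2574)

g=Σ⁻¹μ = [2.7221  0.9286  3.6174  1.7537  2.6380  1.9984]
h=Σ⁻¹𝟙 = [26.6049  15.7827  21.9546  17.6576  12.7764  13.8066]
a=μᵀg=1.922934  b=𝟙ᵀg=13.658281  c=𝟙ᵀh=108.582811  D=ac−b²=22.248938
λ₁=(c·0.139−b)/D = (108.582811·0.139−13.658281)/22.248938 = 0.064485
λ₂=(a−b·0.139)/D = (1.922934−13.658281·0.139)/22.248938 = 0.001098
w* = 0.064485·g + 0.001098·h:
  w_0 = 0.064485·2.7221 + 0.001098·26.6049 = 0.2048  (Alcoa)
  w_1 = 0.064485·0.9286 + 0.001098·15.7827 = 0.0772  (Lockheed)
  w_2 = 0.064485·3.6174 + 0.001098·21.9546 = 0.2574  (GE)
  w_3 = 0.064485·1.7537 + 0.001098·17.6576 = 0.1325  (Nike)
  w_4 = 0.064485·2.6380 + 0.001098·12.7764 = 0.1841  (Unilever)
  w_5 = 0.064485·1.9984 + 0.001098·13.8066 = 0.1440  (Chevron)
Σw_i=1.0000  μᵀw=0.1390
σ²=wᵀΣw=λ₁·μ_p+λ₂ = 0.064485·0.139 + 0.001098 = 0.010062 ≈ 0.0101


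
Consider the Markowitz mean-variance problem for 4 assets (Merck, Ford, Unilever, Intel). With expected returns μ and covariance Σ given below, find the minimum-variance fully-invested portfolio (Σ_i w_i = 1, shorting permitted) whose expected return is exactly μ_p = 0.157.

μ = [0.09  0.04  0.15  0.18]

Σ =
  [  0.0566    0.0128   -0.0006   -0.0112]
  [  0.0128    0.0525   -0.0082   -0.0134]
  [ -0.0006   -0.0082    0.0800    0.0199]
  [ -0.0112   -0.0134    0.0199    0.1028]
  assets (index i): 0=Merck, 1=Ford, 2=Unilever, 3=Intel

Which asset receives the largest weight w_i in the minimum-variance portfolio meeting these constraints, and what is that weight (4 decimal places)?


Intel (0.4471)

u=Σ⁻¹μ = [1.7229  1.0370  1.5531  1.7732]
v=Σ⁻¹𝟙 = [15.5783  20.0884  11.7483  11.7692]
a=μᵀu=0.748691  b=𝟙ᵀu=6.086281  c=𝟙ᵀv=59.184182  D=ac−b²=7.267855
λ₁=(c·0.157−b)/D = (59.184182·0.157−6.086281)/7.267855 = 0.441070
λ₂=(a−b·0.157)/D = (0.748691−6.086281·0.157)/7.267855 = -0.028462
w* = 0.441070·u + -0.028462·v:
  w_0 = 0.441070·1.7229 + -0.028462·15.5783 = 0.3166  (Merck)
  w_1 = 0.441070·1.0370 + -0.028462·20.0884 = -0.1144  (Ford)
  w_2 = 0.441070·1.5531 + -0.028462·11.7483 = 0.3507  (Unilever)
  w_3 = 0.441070·1.7732 + -0.028462·11.7692 = 0.4471  (Intel)
Σw_i=1.0000  μᵀw=0.1570
σ²=wᵀΣw=λ₁·μ_p+λ₂ = 0.441070·0.157 + -0.028462 = 0.040786 ≈ 0.0408


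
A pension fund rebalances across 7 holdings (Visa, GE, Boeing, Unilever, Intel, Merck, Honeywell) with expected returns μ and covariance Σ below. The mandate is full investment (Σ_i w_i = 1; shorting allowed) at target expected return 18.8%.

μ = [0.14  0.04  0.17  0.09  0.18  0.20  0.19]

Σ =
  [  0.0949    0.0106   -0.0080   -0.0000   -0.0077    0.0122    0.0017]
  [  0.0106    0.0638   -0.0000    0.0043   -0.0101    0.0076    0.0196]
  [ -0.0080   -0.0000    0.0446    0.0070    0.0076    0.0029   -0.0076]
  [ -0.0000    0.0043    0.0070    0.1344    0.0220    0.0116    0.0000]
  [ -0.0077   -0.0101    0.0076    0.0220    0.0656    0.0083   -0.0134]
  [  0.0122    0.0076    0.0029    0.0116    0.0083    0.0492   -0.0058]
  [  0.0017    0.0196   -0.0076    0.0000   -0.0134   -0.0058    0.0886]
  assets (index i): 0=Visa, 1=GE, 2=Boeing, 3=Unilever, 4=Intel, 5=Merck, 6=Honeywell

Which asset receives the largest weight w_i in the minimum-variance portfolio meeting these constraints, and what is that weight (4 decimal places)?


p=Σ⁻¹μ = [1.5870  -0.6062  4.0025  -0.2610  2.6744  3.5199  3.2264]
q=Σ⁻¹𝟙 = [10.6429  10.4044  22.8063  2.1763  15.9157  13.1879  14.0076]
a=μᵀp=2.653251  b=𝟙ᵀp=14.142959  c=𝟙ᵀq=89.141025  D=ac−b²=36.490189
λ₁=(c·0.188−b)/D = (89.141025·0.188−14.142959)/36.490189 = 0.071678
λ₂=(a−b·0.188)/D = (2.653251−14.142959·0.188)/36.490189 = -0.000154
w* = 0.071678·p + -0.000154·q:
  w_0 = 0.071678·1.5870 + -0.000154·10.6429 = 0.1121  (Visa)
  w_1 = 0.071678·-0.6062 + -0.000154·10.4044 = -0.0451  (GE)
  w_2 = 0.071678·4.0025 + -0.000154·22.8063 = 0.2834  (Boeing)
  w_3 = 0.071678·-0.2610 + -0.000154·2.1763 = -0.0190  (Unilever)
  w_4 = 0.071678·2.6744 + -0.000154·15.9157 = 0.1892  (Intel)
  w_5 = 0.071678·3.5199 + -0.000154·13.1879 = 0.2503  (Merck)
  w_6 = 0.071678·3.2264 + -0.000154·14.0076 = 0.2291  (Honeywell)
Σw_i=1.0000  μᵀw=0.1880
σ²=wᵀΣw=λ₁·μ_p+λ₂ = 0.071678·0.188 + -0.000154 = 0.013321 ≈ 0.0133

Boeing (0.2834)


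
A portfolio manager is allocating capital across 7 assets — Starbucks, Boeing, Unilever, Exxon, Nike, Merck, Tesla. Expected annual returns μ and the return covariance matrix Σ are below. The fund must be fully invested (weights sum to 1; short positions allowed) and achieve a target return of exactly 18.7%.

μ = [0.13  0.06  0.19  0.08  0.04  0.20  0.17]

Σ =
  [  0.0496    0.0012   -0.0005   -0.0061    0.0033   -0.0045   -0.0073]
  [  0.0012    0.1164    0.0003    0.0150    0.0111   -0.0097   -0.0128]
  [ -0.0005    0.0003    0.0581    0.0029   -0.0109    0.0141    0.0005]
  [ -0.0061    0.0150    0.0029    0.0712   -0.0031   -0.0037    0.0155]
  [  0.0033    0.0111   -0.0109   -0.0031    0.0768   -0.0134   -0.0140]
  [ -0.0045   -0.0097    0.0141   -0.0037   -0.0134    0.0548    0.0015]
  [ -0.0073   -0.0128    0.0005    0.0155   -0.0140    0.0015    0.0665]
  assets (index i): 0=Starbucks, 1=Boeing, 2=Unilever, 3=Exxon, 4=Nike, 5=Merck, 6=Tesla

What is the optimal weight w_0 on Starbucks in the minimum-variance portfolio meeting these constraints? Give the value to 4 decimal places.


0.2163

x=Σ⁻¹μ = [3.4084  0.8750  2.6623  0.7013  1.9106  3.8255  3.2314]
y=Σ⁻¹𝟙 = [25.2576  9.0551  14.9024  11.3212  21.0633  23.4388  20.7080]
a=μᵀx=2.448405  b=𝟙ᵀx=16.614612  c=𝟙ᵀy=125.746547  D=ac−b²=31.833197
λ₁=(c·0.187−b)/D = (125.746547·0.187−16.614612)/31.833197 = 0.216755
λ₂=(a−b·0.187)/D = (2.448405−16.614612·0.187)/31.833197 = -0.020687
w* = 0.216755·x + -0.020687·y:
  w_0 = 0.216755·3.4084 + -0.020687·25.2576 = 0.2163  (Starbucks)
  w_1 = 0.216755·0.8750 + -0.020687·9.0551 = 0.0023  (Boeing)
  w_2 = 0.216755·2.6623 + -0.020687·14.9024 = 0.2688  (Unilever)
  w_3 = 0.216755·0.7013 + -0.020687·11.3212 = -0.0822  (Exxon)
  w_4 = 0.216755·1.9106 + -0.020687·21.0633 = -0.0216  (Nike)
  w_5 = 0.216755·3.8255 + -0.020687·23.4388 = 0.3443  (Merck)
  w_6 = 0.216755·3.2314 + -0.020687·20.7080 = 0.2720  (Tesla)
Σw_i=1.0000  μᵀw=0.1870
σ²=wᵀΣw=λ₁·μ_p+λ₂ = 0.216755·0.187 + -0.020687 = 0.019846 ≈ 0.0198


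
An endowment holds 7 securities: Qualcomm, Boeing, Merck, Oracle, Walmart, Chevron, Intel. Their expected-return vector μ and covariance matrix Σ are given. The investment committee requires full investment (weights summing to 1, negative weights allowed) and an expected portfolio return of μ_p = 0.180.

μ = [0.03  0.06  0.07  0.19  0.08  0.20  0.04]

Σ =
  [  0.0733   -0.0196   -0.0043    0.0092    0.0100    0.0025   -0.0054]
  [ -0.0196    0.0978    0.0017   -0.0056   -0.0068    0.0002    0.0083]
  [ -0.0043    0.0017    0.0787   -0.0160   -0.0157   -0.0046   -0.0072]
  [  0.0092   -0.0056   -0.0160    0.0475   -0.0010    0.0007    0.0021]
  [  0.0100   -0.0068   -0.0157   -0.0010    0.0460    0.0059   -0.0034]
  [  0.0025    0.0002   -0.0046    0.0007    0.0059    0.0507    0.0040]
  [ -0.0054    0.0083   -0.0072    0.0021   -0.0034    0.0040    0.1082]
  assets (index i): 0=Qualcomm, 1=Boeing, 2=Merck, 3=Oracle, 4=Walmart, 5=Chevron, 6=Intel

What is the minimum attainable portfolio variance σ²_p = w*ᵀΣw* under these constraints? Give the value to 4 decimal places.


0.0166

p=Σ⁻¹μ = [-0.2613  0.9422  2.6200  5.0269  2.4719  3.8111  0.2979]
q=Σ⁻¹𝟙 = [11.6153  14.9517  26.8982  29.5548  29.8409  16.8467  10.2061]
a=μᵀp=2.159089  b=𝟙ᵀp=14.908712  c=𝟙ᵀq=139.913655  D=ac−b²=79.816355
λ₁=(c·0.180−b)/D = (139.913655·0.180−14.908712)/79.816355 = 0.128742
λ₂=(a−b·0.180)/D = (2.159089−14.908712·0.180)/79.816355 = -0.006571
w* = 0.128742·p + -0.006571·q:
  w_0 = 0.128742·-0.2613 + -0.006571·11.6153 = -0.1100  (Qualcomm)
  w_1 = 0.128742·0.9422 + -0.006571·14.9517 = 0.0231  (Boeing)
  w_2 = 0.128742·2.6200 + -0.006571·26.8982 = 0.1605  (Merck)
  w_3 = 0.128742·5.0269 + -0.006571·29.5548 = 0.4530  (Oracle)
  w_4 = 0.128742·2.4719 + -0.006571·29.8409 = 0.1222  (Walmart)
  w_5 = 0.128742·3.8111 + -0.006571·16.8467 = 0.3799  (Chevron)
  w_6 = 0.128742·0.2979 + -0.006571·10.2061 = -0.0287  (Intel)
Σw_i=1.0000  μᵀw=0.1800
σ²=wᵀΣw=λ₁·μ_p+λ₂ = 0.128742·0.180 + -0.006571 = 0.016603 ≈ 0.0166


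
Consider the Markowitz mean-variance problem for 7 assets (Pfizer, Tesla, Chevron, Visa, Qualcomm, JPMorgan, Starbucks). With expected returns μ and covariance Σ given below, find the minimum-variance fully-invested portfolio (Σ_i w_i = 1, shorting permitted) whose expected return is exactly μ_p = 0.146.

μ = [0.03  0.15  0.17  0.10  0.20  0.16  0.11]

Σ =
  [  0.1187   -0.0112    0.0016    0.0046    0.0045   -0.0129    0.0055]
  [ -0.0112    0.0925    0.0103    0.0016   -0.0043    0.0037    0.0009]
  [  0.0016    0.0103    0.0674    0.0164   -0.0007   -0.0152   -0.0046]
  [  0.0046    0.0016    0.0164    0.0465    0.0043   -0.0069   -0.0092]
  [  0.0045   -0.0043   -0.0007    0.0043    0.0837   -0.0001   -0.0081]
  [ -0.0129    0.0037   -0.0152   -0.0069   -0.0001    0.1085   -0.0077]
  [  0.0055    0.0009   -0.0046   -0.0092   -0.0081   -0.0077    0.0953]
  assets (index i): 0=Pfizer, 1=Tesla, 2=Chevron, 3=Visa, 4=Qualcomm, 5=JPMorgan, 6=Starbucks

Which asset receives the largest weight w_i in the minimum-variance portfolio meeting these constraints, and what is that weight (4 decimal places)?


Qualcomm (0.1903)

u=Σ⁻¹μ = [0.3296  1.3720  2.5262  1.6003  2.5560  2.0515  1.7817]
v=Σ⁻¹𝟙 = [8.8076  10.0153  12.5946  19.6517  12.5127  13.9832  14.5887]
a=μᵀu=1.840607  b=𝟙ᵀu=12.217375  c=𝟙ᵀv=92.153739  D=ac−b²=20.354579
λ₁=(c·0.146−b)/D = (92.153739·0.146−12.217375)/20.354579 = 0.060776
λ₂=(a−b·0.146)/D = (1.840607−12.217375·0.146)/20.354579 = 0.002794
w* = 0.060776·u + 0.002794·v:
  w_0 = 0.060776·0.3296 + 0.002794·8.8076 = 0.0446  (Pfizer)
  w_1 = 0.060776·1.3720 + 0.002794·10.0153 = 0.1114  (Tesla)
  w_2 = 0.060776·2.5262 + 0.002794·12.5946 = 0.1887  (Chevron)
  w_3 = 0.060776·1.6003 + 0.002794·19.6517 = 0.1522  (Visa)
  w_4 = 0.060776·2.5560 + 0.002794·12.5127 = 0.1903  (Qualcomm)
  w_5 = 0.060776·2.0515 + 0.002794·13.9832 = 0.1638  (JPMorgan)
  w_6 = 0.060776·1.7817 + 0.002794·14.5887 = 0.1490  (Starbucks)
Σw_i=1.0000  μᵀw=0.1460
σ²=wᵀΣw=λ₁·μ_p+λ₂ = 0.060776·0.146 + 0.002794 = 0.011667 ≈ 0.0117
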